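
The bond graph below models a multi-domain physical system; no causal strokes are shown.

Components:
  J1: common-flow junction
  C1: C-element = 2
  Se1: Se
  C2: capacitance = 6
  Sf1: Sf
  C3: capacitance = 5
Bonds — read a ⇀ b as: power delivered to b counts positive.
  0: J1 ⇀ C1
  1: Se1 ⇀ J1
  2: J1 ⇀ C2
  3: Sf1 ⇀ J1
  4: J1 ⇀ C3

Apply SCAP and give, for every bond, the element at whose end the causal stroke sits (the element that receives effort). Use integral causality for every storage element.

#0 →J1
#1 →J1
#2 →J1
#3 →Sf1
#4 →J1

#1 →J1  (source Se1 imposes e)
#3 →Sf1  (Sf1: flow source, stroke at near end)
#0 →J1  (common-f at J1 fixed by 3)
#2 →J1  (J1: bond 3 brought flow, rest push out)
#4 →J1  (J1: bond 3 brought flow, rest push out)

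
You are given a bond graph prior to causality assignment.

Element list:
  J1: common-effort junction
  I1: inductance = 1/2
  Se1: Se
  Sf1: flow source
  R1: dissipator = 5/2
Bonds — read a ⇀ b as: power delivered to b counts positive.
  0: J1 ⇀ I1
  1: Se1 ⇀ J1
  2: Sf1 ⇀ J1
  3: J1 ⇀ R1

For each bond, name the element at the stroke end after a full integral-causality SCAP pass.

β1 stroke→J1  (Se1: effort source, stroke at far end)
β2 stroke→Sf1  (source Sf1 imposes f)
β0 stroke→I1  (common-e at J1 fixed by 1)
β3 stroke→R1  (0-jn J1 has e-setter on 1)

bond 0 stroke at I1
bond 1 stroke at J1
bond 2 stroke at Sf1
bond 3 stroke at R1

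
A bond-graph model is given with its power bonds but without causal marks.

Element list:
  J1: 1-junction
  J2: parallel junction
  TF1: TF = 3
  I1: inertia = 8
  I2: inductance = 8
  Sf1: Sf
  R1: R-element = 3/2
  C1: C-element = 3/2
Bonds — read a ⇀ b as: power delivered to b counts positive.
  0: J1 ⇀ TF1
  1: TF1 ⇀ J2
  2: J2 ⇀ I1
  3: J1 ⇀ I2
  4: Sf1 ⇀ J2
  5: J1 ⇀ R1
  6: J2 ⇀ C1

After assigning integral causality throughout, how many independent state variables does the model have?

3  (C1, I1, I2 all integral)

bond 4 |Sf1  (Sf1 fixes flow; stroke at Sf1)
bond 2 |I1  (prefer integral on I1)
bond 3 |I2  (I2 outputs flow p/I2)
bond 0 |J1  (1-jn J1 has f-setter on 3)
bond 5 |J1  (J1: bond 3 brought flow, rest push out)
bond 1 |TF1  (TF1: transformer flips bond 0)
bond 6 |J2  (only one effort-in slot at J2)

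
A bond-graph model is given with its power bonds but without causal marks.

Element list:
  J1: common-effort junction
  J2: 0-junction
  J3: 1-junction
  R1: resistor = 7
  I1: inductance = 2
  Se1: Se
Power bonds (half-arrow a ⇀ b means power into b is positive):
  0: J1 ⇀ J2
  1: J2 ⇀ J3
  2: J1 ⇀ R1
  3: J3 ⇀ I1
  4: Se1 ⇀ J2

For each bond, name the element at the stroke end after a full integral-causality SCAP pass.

b0 stroke at J1
b1 stroke at J3
b2 stroke at R1
b3 stroke at I1
b4 stroke at J2

β4 stroke at J2  (source Se1 imposes e)
β0 stroke at J1  (J2 effort already set via bond 4)
β1 stroke at J3  (J2 effort already set via bond 4)
β3 stroke at I1  (closing 1-jn rule on J3)
β2 stroke at R1  (0-jn J1 has e-setter on 0)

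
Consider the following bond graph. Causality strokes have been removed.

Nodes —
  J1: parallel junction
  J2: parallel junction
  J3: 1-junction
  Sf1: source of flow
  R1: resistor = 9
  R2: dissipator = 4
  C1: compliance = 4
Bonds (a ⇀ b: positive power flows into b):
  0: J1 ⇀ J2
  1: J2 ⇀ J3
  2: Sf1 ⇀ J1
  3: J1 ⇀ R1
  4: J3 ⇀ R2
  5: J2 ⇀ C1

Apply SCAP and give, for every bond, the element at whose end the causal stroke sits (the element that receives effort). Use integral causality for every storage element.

b0 stroke at J1
b1 stroke at J3
b2 stroke at Sf1
b3 stroke at R1
b4 stroke at R2
b5 stroke at J2

β2 |Sf1  (Sf1 (Sf) sets flow on bond)
β5 |J2  (prefer integral on C1)
β0 |J1  (J2 effort already set via bond 5)
β1 |J3  (0-jn J2 has e-setter on 5)
β4 |R2  (J3: last free bond brings flow in)
β3 |R1  (J1: bond 0 brought effort, rest push out)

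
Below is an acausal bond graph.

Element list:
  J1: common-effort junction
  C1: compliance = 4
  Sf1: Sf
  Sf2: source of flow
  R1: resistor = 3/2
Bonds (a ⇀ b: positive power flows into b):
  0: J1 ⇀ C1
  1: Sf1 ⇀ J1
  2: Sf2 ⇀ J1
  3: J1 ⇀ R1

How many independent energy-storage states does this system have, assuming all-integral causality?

bond 1 →Sf1  (source Sf1 imposes f)
bond 2 →Sf2  (Sf2 fixes flow; stroke at Sf2)
bond 0 →J1  (C1: C, integral causality)
bond 3 →R1  (J1 effort already set via bond 0)

1  (C1 all integral)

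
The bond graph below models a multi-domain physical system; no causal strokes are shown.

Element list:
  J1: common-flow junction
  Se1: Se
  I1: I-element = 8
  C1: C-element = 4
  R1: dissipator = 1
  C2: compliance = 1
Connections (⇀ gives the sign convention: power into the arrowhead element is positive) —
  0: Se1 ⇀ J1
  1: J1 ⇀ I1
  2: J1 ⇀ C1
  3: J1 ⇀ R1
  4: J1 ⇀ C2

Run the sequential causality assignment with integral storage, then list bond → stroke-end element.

bond 0 |J1  (Se1 (Se) sets effort on bond)
bond 1 |I1  (prefer integral on I1)
bond 2 |J1  (common-f at J1 fixed by 1)
bond 3 |J1  (common-f at J1 fixed by 1)
bond 4 |J1  (common-f at J1 fixed by 1)

β0 stroke at J1
β1 stroke at I1
β2 stroke at J1
β3 stroke at J1
β4 stroke at J1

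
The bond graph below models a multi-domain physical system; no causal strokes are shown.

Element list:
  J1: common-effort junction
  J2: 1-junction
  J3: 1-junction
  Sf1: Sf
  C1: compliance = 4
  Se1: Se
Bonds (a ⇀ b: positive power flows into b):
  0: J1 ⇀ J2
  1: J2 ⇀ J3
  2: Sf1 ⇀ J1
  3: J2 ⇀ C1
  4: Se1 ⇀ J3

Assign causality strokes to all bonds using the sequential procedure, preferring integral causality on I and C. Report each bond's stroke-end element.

bond 0 stroke→J1
bond 1 stroke→J2
bond 2 stroke→Sf1
bond 3 stroke→J2
bond 4 stroke→J3

#2 stroke→Sf1  (source Sf1 imposes f)
#4 stroke→J3  (Se1: effort source, stroke at far end)
#0 stroke→J1  (only one effort-in slot at J1)
#1 stroke→J2  (J2 flow already set via bond 0)
#3 stroke→J2  (1-jn J2 has f-setter on 0)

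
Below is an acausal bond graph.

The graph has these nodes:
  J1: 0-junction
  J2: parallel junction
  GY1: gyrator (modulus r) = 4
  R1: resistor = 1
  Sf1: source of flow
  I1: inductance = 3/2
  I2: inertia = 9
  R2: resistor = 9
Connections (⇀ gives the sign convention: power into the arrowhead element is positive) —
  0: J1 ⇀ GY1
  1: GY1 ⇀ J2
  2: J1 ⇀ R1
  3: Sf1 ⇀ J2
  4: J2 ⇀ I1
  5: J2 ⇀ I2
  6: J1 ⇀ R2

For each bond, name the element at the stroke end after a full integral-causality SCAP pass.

#0 →J1
#1 →J2
#2 →R1
#3 →Sf1
#4 →I1
#5 →I2
#6 →R2

b3 stroke at Sf1  (Sf1 fixes flow; stroke at Sf1)
b4 stroke at I1  (I1 outputs flow p/I1)
b5 stroke at I2  (prefer integral on I2)
b1 stroke at J2  (only one effort-in slot at J2)
b0 stroke at J1  (GY1 both-in/both-out from 1)
b2 stroke at R1  (J1: bond 0 brought effort, rest push out)
b6 stroke at R2  (J1: bond 0 brought effort, rest push out)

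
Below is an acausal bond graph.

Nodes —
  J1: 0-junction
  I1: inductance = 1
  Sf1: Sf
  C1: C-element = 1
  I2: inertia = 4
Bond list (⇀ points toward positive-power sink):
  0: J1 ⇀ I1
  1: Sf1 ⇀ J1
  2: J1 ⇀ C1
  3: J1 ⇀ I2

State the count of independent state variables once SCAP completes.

3  (C1, I1, I2 all integral)

#1 |Sf1  (Sf1: flow source, stroke at near end)
#0 |I1  (I1: I, integral causality)
#2 |J1  (prefer integral on C1)
#3 |I2  (J1 effort already set via bond 2)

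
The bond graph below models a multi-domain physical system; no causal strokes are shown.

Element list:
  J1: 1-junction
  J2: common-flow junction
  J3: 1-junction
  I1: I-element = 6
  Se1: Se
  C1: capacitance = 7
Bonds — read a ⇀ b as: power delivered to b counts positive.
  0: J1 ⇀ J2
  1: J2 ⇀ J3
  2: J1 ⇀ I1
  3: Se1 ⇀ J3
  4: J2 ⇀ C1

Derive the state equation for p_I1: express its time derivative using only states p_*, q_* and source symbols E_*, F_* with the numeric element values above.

dp_I1/dt = E_Se1 - q_C1/7

#3 →J3  (Se1: effort source, stroke at far end)
#1 →J2  (J3: last free bond brings flow in)
#2 →I1  (I1 outputs flow p/I1)
#0 →J1  (J1: bond 2 brought flow, rest push out)
#4 →J2  (J2: bond 0 brought flow, rest push out)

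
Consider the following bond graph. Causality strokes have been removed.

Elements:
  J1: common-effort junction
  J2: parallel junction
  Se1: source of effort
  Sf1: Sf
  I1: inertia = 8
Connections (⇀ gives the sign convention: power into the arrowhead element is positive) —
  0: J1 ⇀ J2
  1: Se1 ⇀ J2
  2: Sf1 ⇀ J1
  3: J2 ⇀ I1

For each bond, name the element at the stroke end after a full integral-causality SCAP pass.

#1 stroke→J2  (Se1: effort source, stroke at far end)
#2 stroke→Sf1  (Sf1 (Sf) sets flow on bond)
#0 stroke→J1  (closing 0-jn rule on J1)
#3 stroke→I1  (0-jn J2 has e-setter on 1)

b0 stroke→J1
b1 stroke→J2
b2 stroke→Sf1
b3 stroke→I1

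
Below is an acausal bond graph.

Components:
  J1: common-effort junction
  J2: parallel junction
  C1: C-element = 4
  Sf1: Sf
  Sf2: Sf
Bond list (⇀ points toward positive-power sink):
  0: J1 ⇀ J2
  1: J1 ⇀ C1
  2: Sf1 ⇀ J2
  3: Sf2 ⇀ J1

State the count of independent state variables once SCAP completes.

β2 →Sf1  (Sf1: flow source, stroke at near end)
β3 →Sf2  (source Sf2 imposes f)
β0 →J2  (J2 needs exactly one e-in)
β1 →J1  (closing 0-jn rule on J1)

1  (C1 all integral)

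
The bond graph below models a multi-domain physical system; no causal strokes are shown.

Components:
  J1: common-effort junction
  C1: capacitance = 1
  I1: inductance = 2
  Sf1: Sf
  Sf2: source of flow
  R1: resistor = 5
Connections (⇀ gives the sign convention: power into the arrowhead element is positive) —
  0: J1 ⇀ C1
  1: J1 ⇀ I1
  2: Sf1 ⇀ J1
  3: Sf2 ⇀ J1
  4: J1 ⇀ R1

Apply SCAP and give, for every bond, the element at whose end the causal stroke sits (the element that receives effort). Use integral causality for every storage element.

β0 stroke→J1
β1 stroke→I1
β2 stroke→Sf1
β3 stroke→Sf2
β4 stroke→R1

#2 stroke→Sf1  (source Sf1 imposes f)
#3 stroke→Sf2  (Sf2 fixes flow; stroke at Sf2)
#0 stroke→J1  (prefer integral on C1)
#1 stroke→I1  (J1: bond 0 brought effort, rest push out)
#4 stroke→R1  (0-jn J1 has e-setter on 0)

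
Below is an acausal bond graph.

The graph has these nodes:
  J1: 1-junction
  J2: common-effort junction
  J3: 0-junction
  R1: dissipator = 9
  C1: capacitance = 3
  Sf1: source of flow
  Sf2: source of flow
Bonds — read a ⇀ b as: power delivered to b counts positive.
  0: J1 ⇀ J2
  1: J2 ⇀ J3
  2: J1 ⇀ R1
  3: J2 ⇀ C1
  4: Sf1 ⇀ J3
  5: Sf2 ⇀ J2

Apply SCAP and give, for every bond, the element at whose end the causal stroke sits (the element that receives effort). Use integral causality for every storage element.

bond 0 →J1
bond 1 →J3
bond 2 →R1
bond 3 →J2
bond 4 →Sf1
bond 5 →Sf2

bond 4 →Sf1  (source Sf1 imposes f)
bond 5 →Sf2  (Sf2 fixes flow; stroke at Sf2)
bond 1 →J3  (J3 needs exactly one e-in)
bond 3 →J2  (prefer integral on C1)
bond 0 →J1  (J2 effort already set via bond 3)
bond 2 →R1  (J1 needs exactly one f-in)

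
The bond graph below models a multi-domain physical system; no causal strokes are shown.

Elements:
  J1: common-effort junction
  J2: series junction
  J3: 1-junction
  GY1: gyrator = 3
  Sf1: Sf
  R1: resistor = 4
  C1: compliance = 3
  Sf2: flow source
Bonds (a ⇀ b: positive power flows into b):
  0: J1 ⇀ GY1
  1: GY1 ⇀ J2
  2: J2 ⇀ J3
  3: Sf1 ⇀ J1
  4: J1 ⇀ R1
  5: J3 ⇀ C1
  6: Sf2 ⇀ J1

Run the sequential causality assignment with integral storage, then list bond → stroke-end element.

b3 →Sf1  (Sf1: flow source, stroke at near end)
b6 →Sf2  (Sf2 (Sf) sets flow on bond)
b5 →J3  (prefer integral on C1)
b2 →J2  (J3 needs exactly one f-in)
b1 →GY1  (J2: last free bond brings flow in)
b0 →GY1  (through GY1, causality inverts; strokes same side of GY1)
b4 →J1  (J1 needs exactly one e-in)

#0 stroke→GY1
#1 stroke→GY1
#2 stroke→J2
#3 stroke→Sf1
#4 stroke→J1
#5 stroke→J3
#6 stroke→Sf2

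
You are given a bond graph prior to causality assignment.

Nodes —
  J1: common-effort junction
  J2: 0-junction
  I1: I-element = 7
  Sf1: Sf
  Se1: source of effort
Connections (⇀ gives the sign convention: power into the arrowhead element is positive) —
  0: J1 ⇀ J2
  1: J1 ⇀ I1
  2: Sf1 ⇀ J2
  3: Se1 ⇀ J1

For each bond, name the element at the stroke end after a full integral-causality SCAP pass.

β0 |J2
β1 |I1
β2 |Sf1
β3 |J1

b2 stroke→Sf1  (source Sf1 imposes f)
b3 stroke→J1  (Se1 (Se) sets effort on bond)
b0 stroke→J2  (J1 effort already set via bond 3)
b1 stroke→I1  (common-e at J1 fixed by 3)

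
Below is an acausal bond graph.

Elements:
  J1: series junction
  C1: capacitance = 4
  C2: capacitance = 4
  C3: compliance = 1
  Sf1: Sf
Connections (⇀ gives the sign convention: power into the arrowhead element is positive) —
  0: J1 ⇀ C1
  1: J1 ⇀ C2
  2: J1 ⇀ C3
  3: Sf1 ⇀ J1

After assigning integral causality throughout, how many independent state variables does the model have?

β3 |Sf1  (source Sf1 imposes f)
β0 |J1  (J1: bond 3 brought flow, rest push out)
β1 |J1  (1-jn J1 has f-setter on 3)
β2 |J1  (common-f at J1 fixed by 3)

3  (C1, C2, C3 all integral)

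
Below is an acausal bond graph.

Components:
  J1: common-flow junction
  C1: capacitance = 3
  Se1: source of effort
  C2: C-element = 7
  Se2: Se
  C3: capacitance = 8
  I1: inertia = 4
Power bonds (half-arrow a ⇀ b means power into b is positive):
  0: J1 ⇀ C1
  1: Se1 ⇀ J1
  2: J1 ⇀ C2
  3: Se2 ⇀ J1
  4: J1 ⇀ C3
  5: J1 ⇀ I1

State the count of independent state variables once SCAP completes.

#1 |J1  (Se1 fixes effort; stroke away)
#3 |J1  (Se2 fixes effort; stroke away)
#0 |J1  (C1: C, integral causality)
#2 |J1  (prefer integral on C2)
#4 |J1  (C3: C, integral causality)
#5 |I1  (J1: last free bond brings flow in)

4  (C1, C2, C3, I1 all integral)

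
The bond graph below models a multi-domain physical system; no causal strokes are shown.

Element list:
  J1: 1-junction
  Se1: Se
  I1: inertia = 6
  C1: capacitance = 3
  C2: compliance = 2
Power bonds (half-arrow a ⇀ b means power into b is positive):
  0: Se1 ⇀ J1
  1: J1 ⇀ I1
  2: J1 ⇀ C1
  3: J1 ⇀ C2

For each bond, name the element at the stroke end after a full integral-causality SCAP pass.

#0 stroke→J1
#1 stroke→I1
#2 stroke→J1
#3 stroke→J1

b0 stroke at J1  (Se1: effort source, stroke at far end)
b1 stroke at I1  (I1 outputs flow p/I1)
b2 stroke at J1  (common-f at J1 fixed by 1)
b3 stroke at J1  (J1 flow already set via bond 1)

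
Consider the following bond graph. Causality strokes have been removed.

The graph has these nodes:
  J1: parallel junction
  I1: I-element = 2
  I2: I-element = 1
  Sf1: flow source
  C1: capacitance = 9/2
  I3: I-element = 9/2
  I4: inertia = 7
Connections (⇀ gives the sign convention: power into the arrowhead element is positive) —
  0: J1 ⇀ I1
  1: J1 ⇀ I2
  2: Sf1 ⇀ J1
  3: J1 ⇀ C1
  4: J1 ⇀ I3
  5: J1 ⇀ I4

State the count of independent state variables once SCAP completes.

5  (C1, I1, I2, I3, I4 all integral)

bond 2 →Sf1  (Sf1 fixes flow; stroke at Sf1)
bond 0 →I1  (I1 integral (f out))
bond 1 →I2  (prefer integral on I2)
bond 3 →J1  (C1: C, integral causality)
bond 4 →I3  (common-e at J1 fixed by 3)
bond 5 →I4  (J1: bond 3 brought effort, rest push out)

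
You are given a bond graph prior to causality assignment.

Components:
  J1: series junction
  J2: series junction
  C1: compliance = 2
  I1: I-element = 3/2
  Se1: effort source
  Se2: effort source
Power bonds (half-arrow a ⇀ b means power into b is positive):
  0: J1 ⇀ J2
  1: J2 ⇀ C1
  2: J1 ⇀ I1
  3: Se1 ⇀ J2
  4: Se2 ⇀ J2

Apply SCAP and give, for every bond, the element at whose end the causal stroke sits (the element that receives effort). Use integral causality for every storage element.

b0 →J1
b1 →J2
b2 →I1
b3 →J2
b4 →J2

bond 3 stroke at J2  (Se1 fixes effort; stroke away)
bond 4 stroke at J2  (Se2 (Se) sets effort on bond)
bond 1 stroke at J2  (C1: C, integral causality)
bond 0 stroke at J1  (only one flow-in slot at J2)
bond 2 stroke at I1  (J1 needs exactly one f-in)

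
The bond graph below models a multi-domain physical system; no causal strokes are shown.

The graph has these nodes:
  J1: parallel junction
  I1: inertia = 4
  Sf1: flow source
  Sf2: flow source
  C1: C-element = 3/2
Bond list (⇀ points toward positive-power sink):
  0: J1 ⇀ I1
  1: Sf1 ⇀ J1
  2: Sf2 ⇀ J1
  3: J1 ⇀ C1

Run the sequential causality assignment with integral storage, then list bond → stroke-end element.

b1 stroke at Sf1  (Sf1: flow source, stroke at near end)
b2 stroke at Sf2  (Sf2: flow source, stroke at near end)
b0 stroke at I1  (I1 outputs flow p/I1)
b3 stroke at J1  (J1 needs exactly one e-in)

β0 |I1
β1 |Sf1
β2 |Sf2
β3 |J1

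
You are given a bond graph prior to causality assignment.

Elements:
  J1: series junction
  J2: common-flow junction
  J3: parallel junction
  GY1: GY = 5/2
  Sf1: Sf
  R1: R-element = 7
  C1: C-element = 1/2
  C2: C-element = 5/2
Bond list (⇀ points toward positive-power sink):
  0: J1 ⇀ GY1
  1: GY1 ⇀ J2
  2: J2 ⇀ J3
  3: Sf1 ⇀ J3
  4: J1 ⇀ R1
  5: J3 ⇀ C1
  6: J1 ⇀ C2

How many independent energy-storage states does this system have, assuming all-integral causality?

b3 stroke→Sf1  (source Sf1 imposes f)
b5 stroke→J3  (C1 outputs effort q/C1)
b2 stroke→J2  (J3: bond 5 brought effort, rest push out)
b1 stroke→GY1  (only one flow-in slot at J2)
b0 stroke→GY1  (through GY1, causality inverts; strokes same side of GY1)
b4 stroke→J1  (common-f at J1 fixed by 0)
b6 stroke→J1  (J1: bond 0 brought flow, rest push out)

2  (C1, C2 all integral)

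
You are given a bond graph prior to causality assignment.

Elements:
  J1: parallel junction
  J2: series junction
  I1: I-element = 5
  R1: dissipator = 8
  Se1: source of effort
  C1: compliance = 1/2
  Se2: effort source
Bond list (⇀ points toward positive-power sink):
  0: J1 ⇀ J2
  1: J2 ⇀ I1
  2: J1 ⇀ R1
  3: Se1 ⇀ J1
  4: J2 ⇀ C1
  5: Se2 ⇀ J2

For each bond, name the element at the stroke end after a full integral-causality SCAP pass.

bond 3 |J1  (Se1: effort source, stroke at far end)
bond 5 |J2  (Se2: effort source, stroke at far end)
bond 0 |J2  (J1: bond 3 brought effort, rest push out)
bond 2 |R1  (J1 effort already set via bond 3)
bond 1 |I1  (I1: I, integral causality)
bond 4 |J2  (J2 flow already set via bond 1)

b0 |J2
b1 |I1
b2 |R1
b3 |J1
b4 |J2
b5 |J2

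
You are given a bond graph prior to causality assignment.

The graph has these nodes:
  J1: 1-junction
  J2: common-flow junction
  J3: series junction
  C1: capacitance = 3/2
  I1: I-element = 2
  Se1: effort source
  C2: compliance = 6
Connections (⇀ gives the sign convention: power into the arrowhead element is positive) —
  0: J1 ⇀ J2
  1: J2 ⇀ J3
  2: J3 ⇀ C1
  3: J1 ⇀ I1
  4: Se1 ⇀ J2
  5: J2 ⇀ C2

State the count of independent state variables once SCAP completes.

3  (C1, C2, I1 all integral)

b4 stroke→J2  (source Se1 imposes e)
b2 stroke→J3  (C1: C, integral causality)
b1 stroke→J2  (closing 1-jn rule on J3)
b3 stroke→I1  (I1 outputs flow p/I1)
b0 stroke→J1  (1-jn J1 has f-setter on 3)
b5 stroke→J2  (common-f at J2 fixed by 0)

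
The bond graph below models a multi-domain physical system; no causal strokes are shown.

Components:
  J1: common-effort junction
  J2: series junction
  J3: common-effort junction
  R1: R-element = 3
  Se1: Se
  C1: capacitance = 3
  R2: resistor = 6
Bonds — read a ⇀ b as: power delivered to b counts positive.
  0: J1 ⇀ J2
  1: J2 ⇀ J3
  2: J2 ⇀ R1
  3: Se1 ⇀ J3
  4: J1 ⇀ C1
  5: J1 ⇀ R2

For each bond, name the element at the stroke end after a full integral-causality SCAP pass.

β3 stroke→J3  (source Se1 imposes e)
β1 stroke→J2  (0-jn J3 has e-setter on 3)
β4 stroke→J1  (C1 outputs effort q/C1)
β0 stroke→J2  (J1 effort already set via bond 4)
β5 stroke→R2  (J1 effort already set via bond 4)
β2 stroke→R1  (J2: last free bond brings flow in)

b0 →J2
b1 →J2
b2 →R1
b3 →J3
b4 →J1
b5 →R2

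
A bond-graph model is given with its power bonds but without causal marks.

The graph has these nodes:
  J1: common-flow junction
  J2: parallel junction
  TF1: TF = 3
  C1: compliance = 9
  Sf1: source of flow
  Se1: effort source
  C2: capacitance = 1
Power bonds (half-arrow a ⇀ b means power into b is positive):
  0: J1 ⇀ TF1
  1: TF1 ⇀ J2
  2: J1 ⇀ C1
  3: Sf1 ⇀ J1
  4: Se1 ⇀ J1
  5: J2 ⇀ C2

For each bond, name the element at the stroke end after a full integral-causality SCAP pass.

#0 →J1
#1 →TF1
#2 →J1
#3 →Sf1
#4 →J1
#5 →J2

β3 →Sf1  (source Sf1 imposes f)
β4 →J1  (Se1 (Se) sets effort on bond)
β0 →J1  (J1 flow already set via bond 3)
β2 →J1  (common-f at J1 fixed by 3)
β1 →TF1  (through TF1, causality passes straight; one stroke at TF1)
β5 →J2  (only one effort-in slot at J2)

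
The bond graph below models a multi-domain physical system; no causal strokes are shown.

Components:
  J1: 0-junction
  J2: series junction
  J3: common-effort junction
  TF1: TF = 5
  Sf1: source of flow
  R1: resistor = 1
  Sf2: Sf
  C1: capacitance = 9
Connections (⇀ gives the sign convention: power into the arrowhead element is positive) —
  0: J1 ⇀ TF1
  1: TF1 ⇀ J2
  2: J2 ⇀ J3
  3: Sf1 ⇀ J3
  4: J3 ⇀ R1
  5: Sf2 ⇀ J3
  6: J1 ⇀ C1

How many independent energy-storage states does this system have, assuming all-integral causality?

#3 stroke→Sf1  (Sf1 fixes flow; stroke at Sf1)
#5 stroke→Sf2  (Sf2 (Sf) sets flow on bond)
#6 stroke→J1  (C1 outputs effort q/C1)
#0 stroke→TF1  (common-e at J1 fixed by 6)
#1 stroke→J2  (TF TF1: opposite of bond 0)
#2 stroke→J3  (closing 1-jn rule on J2)
#4 stroke→R1  (common-e at J3 fixed by 2)

1  (C1 all integral)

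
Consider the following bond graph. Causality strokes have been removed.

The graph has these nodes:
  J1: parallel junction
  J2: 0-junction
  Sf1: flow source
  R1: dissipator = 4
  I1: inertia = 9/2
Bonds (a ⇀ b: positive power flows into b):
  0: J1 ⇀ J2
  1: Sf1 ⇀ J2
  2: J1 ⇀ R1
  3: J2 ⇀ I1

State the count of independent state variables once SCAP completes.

1  (I1 all integral)

β1 |Sf1  (Sf1: flow source, stroke at near end)
β3 |I1  (I1: I, integral causality)
β0 |J2  (only one effort-in slot at J2)
β2 |J1  (only one effort-in slot at J1)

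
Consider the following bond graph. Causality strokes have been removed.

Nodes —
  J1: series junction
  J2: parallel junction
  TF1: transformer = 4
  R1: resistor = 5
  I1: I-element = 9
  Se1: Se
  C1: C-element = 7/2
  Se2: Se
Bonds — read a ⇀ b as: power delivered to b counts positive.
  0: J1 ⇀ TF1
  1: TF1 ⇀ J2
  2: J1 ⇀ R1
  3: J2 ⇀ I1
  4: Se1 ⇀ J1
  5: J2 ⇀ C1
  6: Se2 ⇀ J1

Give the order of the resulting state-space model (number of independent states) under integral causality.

2  (C1, I1 all integral)

β4 stroke at J1  (Se1: effort source, stroke at far end)
β6 stroke at J1  (Se2 fixes effort; stroke away)
β3 stroke at I1  (I1 integral (f out))
β5 stroke at J2  (C1 integral (e out))
β1 stroke at TF1  (J2 effort already set via bond 5)
β0 stroke at J1  (through TF1, causality passes straight; one stroke at TF1)
β2 stroke at R1  (closing 1-jn rule on J1)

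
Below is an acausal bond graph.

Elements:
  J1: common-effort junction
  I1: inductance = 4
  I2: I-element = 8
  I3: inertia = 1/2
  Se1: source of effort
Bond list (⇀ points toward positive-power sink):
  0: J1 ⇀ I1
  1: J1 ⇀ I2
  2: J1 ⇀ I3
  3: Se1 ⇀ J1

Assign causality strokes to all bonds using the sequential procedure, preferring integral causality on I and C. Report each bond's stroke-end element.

bond 3 |J1  (Se1: effort source, stroke at far end)
bond 0 |I1  (common-e at J1 fixed by 3)
bond 1 |I2  (0-jn J1 has e-setter on 3)
bond 2 |I3  (0-jn J1 has e-setter on 3)

β0 stroke at I1
β1 stroke at I2
β2 stroke at I3
β3 stroke at J1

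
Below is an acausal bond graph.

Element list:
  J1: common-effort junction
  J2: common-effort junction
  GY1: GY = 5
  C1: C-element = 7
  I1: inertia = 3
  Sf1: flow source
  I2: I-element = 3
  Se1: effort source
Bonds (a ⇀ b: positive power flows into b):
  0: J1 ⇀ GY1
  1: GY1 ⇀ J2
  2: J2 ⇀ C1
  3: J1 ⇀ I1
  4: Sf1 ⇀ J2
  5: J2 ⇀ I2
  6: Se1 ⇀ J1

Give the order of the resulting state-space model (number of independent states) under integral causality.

3  (C1, I1, I2 all integral)

bond 4 |Sf1  (Sf1 fixes flow; stroke at Sf1)
bond 6 |J1  (Se1: effort source, stroke at far end)
bond 0 |GY1  (common-e at J1 fixed by 6)
bond 3 |I1  (J1 effort already set via bond 6)
bond 1 |GY1  (GY1: gyrator matches bond 0)
bond 2 |J2  (C1: C, integral causality)
bond 5 |I2  (0-jn J2 has e-setter on 2)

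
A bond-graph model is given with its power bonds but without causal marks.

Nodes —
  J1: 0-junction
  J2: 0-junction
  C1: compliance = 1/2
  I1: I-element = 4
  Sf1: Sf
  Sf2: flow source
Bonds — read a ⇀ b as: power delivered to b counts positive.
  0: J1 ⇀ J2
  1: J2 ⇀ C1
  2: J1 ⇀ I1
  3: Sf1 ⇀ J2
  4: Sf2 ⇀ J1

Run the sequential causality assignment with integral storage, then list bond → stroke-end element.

#3 stroke at Sf1  (Sf1 fixes flow; stroke at Sf1)
#4 stroke at Sf2  (source Sf2 imposes f)
#1 stroke at J2  (C1 outputs effort q/C1)
#0 stroke at J1  (0-jn J2 has e-setter on 1)
#2 stroke at I1  (common-e at J1 fixed by 0)

bond 0 stroke→J1
bond 1 stroke→J2
bond 2 stroke→I1
bond 3 stroke→Sf1
bond 4 stroke→Sf2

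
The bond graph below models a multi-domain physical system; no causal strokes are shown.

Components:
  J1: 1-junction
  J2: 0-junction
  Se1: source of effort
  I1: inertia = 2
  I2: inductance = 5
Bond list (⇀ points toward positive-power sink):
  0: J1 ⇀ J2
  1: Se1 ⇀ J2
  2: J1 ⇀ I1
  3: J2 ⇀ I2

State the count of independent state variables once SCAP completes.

#1 stroke→J2  (Se1 (Se) sets effort on bond)
#0 stroke→J1  (J2 effort already set via bond 1)
#3 stroke→I2  (0-jn J2 has e-setter on 1)
#2 stroke→I1  (J1 needs exactly one f-in)

2  (I1, I2 all integral)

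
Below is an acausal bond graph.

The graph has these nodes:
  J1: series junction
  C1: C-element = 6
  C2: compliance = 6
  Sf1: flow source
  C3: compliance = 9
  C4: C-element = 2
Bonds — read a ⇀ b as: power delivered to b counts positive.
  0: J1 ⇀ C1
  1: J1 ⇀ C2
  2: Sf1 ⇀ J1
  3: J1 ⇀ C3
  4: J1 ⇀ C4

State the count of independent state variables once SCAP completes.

bond 2 |Sf1  (source Sf1 imposes f)
bond 0 |J1  (common-f at J1 fixed by 2)
bond 1 |J1  (J1 flow already set via bond 2)
bond 3 |J1  (J1: bond 2 brought flow, rest push out)
bond 4 |J1  (J1 flow already set via bond 2)

4  (C1, C2, C3, C4 all integral)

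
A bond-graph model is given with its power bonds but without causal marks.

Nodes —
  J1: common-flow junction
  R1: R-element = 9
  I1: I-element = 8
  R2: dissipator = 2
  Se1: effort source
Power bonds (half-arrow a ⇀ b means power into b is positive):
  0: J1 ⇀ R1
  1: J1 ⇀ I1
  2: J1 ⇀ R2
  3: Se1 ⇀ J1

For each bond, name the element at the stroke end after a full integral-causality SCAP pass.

β0 stroke→J1
β1 stroke→I1
β2 stroke→J1
β3 stroke→J1

bond 3 stroke→J1  (source Se1 imposes e)
bond 1 stroke→I1  (I1 integral (f out))
bond 0 stroke→J1  (1-jn J1 has f-setter on 1)
bond 2 stroke→J1  (1-jn J1 has f-setter on 1)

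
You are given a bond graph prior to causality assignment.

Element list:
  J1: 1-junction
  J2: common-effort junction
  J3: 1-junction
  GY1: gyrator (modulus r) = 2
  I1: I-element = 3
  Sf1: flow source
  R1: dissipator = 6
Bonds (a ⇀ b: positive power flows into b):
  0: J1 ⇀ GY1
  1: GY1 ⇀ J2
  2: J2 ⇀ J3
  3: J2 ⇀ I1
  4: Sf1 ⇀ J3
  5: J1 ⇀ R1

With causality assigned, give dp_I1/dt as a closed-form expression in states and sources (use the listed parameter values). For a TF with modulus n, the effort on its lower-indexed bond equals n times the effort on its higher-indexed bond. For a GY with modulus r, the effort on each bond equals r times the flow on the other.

dp_I1/dt = -2*F_Sf1/3 - 2*p_I1/9

β4 →Sf1  (Sf1 (Sf) sets flow on bond)
β2 →J3  (1-jn J3 has f-setter on 4)
β3 →I1  (prefer integral on I1)
β1 →J2  (only one effort-in slot at J2)
β0 →J1  (through GY1, causality inverts; strokes same side of GY1)
β5 →R1  (closing 1-jn rule on J1)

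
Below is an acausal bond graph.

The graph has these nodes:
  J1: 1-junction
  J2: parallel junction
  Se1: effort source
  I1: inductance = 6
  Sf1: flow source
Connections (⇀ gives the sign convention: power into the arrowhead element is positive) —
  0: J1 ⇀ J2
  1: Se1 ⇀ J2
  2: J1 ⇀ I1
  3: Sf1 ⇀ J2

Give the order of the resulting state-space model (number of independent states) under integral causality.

1  (I1 all integral)

bond 1 stroke→J2  (Se1: effort source, stroke at far end)
bond 3 stroke→Sf1  (Sf1: flow source, stroke at near end)
bond 0 stroke→J1  (0-jn J2 has e-setter on 1)
bond 2 stroke→I1  (only one flow-in slot at J1)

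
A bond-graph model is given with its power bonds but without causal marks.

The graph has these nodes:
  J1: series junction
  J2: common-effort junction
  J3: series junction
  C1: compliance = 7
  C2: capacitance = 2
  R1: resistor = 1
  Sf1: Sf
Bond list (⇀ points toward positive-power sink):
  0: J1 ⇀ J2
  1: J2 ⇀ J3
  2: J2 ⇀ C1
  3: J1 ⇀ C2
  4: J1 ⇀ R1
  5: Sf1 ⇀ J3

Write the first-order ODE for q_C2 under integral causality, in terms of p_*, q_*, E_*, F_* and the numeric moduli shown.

dq_C2/dt = -q_C1/7 - q_C2/2

bond 5 stroke→Sf1  (Sf1: flow source, stroke at near end)
bond 1 stroke→J3  (J3: bond 5 brought flow, rest push out)
bond 2 stroke→J2  (C1: C, integral causality)
bond 0 stroke→J1  (J2 effort already set via bond 2)
bond 3 stroke→J1  (C2 integral (e out))
bond 4 stroke→R1  (J1: last free bond brings flow in)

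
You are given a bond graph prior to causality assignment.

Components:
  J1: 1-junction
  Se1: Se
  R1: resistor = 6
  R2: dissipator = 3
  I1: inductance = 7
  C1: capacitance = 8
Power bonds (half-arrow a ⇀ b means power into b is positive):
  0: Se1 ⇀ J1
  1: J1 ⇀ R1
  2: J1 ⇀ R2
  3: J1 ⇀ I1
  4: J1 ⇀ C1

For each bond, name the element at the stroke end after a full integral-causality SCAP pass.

bond 0 |J1  (Se1 fixes effort; stroke away)
bond 3 |I1  (I1 integral (f out))
bond 1 |J1  (1-jn J1 has f-setter on 3)
bond 2 |J1  (J1: bond 3 brought flow, rest push out)
bond 4 |J1  (J1: bond 3 brought flow, rest push out)

#0 stroke at J1
#1 stroke at J1
#2 stroke at J1
#3 stroke at I1
#4 stroke at J1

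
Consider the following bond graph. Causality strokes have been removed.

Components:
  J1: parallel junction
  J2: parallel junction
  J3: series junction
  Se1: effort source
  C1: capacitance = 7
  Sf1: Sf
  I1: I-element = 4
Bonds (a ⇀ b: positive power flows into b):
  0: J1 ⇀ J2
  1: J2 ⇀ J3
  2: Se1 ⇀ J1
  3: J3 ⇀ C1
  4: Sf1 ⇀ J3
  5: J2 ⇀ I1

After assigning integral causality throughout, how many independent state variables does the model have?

β2 stroke→J1  (Se1 fixes effort; stroke away)
β4 stroke→Sf1  (source Sf1 imposes f)
β0 stroke→J2  (common-e at J1 fixed by 2)
β1 stroke→J3  (J2 effort already set via bond 0)
β5 stroke→I1  (J2: bond 0 brought effort, rest push out)
β3 stroke→J3  (J3 flow already set via bond 4)

2  (C1, I1 all integral)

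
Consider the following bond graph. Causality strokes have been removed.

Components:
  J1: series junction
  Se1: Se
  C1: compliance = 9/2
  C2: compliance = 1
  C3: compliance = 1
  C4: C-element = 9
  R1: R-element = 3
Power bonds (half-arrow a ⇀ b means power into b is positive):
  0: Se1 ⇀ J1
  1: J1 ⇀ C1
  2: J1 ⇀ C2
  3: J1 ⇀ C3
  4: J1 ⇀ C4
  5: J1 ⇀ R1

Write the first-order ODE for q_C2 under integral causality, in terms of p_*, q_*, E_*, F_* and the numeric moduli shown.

dq_C2/dt = E_Se1/3 - 2*q_C1/27 - q_C2/3 - q_C3/3 - q_C4/27

β0 stroke→J1  (Se1 fixes effort; stroke away)
β1 stroke→J1  (C1: C, integral causality)
β2 stroke→J1  (C2 integral (e out))
β3 stroke→J1  (C3 outputs effort q/C3)
β4 stroke→J1  (C4 integral (e out))
β5 stroke→R1  (J1: last free bond brings flow in)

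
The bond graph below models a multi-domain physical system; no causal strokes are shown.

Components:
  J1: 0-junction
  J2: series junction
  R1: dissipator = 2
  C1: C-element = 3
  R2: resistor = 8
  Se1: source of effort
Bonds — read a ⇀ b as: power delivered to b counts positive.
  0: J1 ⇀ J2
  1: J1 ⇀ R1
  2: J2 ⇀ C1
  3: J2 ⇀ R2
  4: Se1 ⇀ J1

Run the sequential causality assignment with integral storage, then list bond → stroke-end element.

#4 stroke→J1  (Se1 (Se) sets effort on bond)
#0 stroke→J2  (J1: bond 4 brought effort, rest push out)
#1 stroke→R1  (J1: bond 4 brought effort, rest push out)
#2 stroke→J2  (C1: C, integral causality)
#3 stroke→R2  (only one flow-in slot at J2)

b0 |J2
b1 |R1
b2 |J2
b3 |R2
b4 |J1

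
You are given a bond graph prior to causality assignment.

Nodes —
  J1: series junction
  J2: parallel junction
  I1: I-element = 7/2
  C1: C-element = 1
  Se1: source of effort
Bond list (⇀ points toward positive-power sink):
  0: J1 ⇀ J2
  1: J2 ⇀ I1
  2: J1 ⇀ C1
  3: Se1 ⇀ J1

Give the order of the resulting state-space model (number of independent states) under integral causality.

β3 stroke at J1  (Se1: effort source, stroke at far end)
β1 stroke at I1  (I1 integral (f out))
β0 stroke at J2  (J2: last free bond brings effort in)
β2 stroke at J1  (1-jn J1 has f-setter on 0)

2  (C1, I1 all integral)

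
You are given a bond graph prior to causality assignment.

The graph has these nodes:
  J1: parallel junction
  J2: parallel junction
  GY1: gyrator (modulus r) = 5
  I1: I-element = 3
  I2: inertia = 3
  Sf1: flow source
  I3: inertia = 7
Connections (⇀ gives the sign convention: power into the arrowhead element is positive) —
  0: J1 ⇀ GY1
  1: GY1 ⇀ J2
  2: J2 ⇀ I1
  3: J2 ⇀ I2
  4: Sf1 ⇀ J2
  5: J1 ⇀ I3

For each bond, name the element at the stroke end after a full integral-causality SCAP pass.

bond 4 stroke at Sf1  (Sf1 (Sf) sets flow on bond)
bond 2 stroke at I1  (I1 integral (f out))
bond 3 stroke at I2  (I2 integral (f out))
bond 1 stroke at J2  (only one effort-in slot at J2)
bond 0 stroke at J1  (GY1 both-in/both-out from 1)
bond 5 stroke at I3  (common-e at J1 fixed by 0)

β0 stroke at J1
β1 stroke at J2
β2 stroke at I1
β3 stroke at I2
β4 stroke at Sf1
β5 stroke at I3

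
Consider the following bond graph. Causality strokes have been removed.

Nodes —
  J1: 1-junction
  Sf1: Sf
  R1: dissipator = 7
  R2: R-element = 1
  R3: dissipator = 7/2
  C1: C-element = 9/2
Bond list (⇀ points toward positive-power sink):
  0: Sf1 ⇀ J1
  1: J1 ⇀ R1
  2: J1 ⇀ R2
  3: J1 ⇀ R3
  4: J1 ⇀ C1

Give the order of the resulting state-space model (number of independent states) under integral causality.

β0 →Sf1  (Sf1 (Sf) sets flow on bond)
β1 →J1  (J1 flow already set via bond 0)
β2 →J1  (J1: bond 0 brought flow, rest push out)
β3 →J1  (common-f at J1 fixed by 0)
β4 →J1  (J1: bond 0 brought flow, rest push out)

1  (C1 all integral)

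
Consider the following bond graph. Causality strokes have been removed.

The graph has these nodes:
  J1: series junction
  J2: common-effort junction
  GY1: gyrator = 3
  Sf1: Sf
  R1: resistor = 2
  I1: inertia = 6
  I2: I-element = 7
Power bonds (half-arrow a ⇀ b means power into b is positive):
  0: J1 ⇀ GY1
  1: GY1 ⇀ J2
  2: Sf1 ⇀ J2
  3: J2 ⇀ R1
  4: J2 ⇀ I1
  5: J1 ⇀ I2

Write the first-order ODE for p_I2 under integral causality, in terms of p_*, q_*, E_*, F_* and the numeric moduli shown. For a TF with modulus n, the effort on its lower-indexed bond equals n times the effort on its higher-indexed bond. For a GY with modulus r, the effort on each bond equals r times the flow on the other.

dp_I2/dt = 3*F_Sf1 - p_I1/2 - 9*p_I2/14

b2 →Sf1  (Sf1 (Sf) sets flow on bond)
b4 →I1  (I1 integral (f out))
b5 →I2  (I2: I, integral causality)
b0 →J1  (J1 flow already set via bond 5)
b1 →J2  (GY1: gyrator matches bond 0)
b3 →R1  (0-jn J2 has e-setter on 1)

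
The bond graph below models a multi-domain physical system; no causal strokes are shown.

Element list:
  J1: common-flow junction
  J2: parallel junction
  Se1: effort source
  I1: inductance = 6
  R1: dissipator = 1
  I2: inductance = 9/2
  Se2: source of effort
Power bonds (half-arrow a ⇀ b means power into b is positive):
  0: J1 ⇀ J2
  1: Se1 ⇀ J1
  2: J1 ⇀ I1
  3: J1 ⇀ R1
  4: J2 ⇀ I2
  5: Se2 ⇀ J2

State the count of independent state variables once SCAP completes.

b1 stroke at J1  (Se1 fixes effort; stroke away)
b5 stroke at J2  (Se2: effort source, stroke at far end)
b0 stroke at J1  (J2 effort already set via bond 5)
b4 stroke at I2  (J2 effort already set via bond 5)
b2 stroke at I1  (I1: I, integral causality)
b3 stroke at J1  (J1: bond 2 brought flow, rest push out)

2  (I1, I2 all integral)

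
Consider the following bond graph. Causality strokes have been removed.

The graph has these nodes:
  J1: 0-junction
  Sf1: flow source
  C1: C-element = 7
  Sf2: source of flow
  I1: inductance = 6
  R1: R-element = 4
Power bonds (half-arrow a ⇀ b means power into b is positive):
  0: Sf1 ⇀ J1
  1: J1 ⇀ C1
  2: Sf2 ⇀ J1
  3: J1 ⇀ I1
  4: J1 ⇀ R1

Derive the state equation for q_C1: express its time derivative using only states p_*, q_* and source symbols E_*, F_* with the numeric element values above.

dq_C1/dt = F_Sf1 + F_Sf2 - p_I1/6 - q_C1/28

#0 →Sf1  (Sf1 (Sf) sets flow on bond)
#2 →Sf2  (Sf2 fixes flow; stroke at Sf2)
#1 →J1  (C1 integral (e out))
#3 →I1  (J1 effort already set via bond 1)
#4 →R1  (J1: bond 1 brought effort, rest push out)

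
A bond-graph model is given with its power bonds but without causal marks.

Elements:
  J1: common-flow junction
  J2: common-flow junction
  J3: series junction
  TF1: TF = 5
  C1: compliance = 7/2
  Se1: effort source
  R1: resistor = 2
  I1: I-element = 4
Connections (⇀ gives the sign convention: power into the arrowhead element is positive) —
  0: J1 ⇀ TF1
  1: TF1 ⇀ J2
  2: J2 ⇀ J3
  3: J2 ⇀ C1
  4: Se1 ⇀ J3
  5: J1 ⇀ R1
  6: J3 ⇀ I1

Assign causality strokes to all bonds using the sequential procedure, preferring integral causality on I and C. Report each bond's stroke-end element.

#4 |J3  (source Se1 imposes e)
#3 |J2  (C1: C, integral causality)
#6 |I1  (I1 outputs flow p/I1)
#2 |J3  (common-f at J3 fixed by 6)
#1 |J2  (J2: bond 2 brought flow, rest push out)
#0 |TF1  (TF1: transformer flips bond 1)
#5 |J1  (common-f at J1 fixed by 0)

b0 stroke at TF1
b1 stroke at J2
b2 stroke at J3
b3 stroke at J2
b4 stroke at J3
b5 stroke at J1
b6 stroke at I1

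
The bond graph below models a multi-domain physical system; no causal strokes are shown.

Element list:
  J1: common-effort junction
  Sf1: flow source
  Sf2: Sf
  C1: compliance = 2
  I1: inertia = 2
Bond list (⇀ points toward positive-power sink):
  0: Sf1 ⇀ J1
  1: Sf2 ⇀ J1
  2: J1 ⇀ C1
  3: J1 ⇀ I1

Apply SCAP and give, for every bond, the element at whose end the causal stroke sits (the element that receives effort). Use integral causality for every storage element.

β0 →Sf1  (Sf1 (Sf) sets flow on bond)
β1 →Sf2  (source Sf2 imposes f)
β2 →J1  (C1: C, integral causality)
β3 →I1  (J1: bond 2 brought effort, rest push out)

b0 stroke at Sf1
b1 stroke at Sf2
b2 stroke at J1
b3 stroke at I1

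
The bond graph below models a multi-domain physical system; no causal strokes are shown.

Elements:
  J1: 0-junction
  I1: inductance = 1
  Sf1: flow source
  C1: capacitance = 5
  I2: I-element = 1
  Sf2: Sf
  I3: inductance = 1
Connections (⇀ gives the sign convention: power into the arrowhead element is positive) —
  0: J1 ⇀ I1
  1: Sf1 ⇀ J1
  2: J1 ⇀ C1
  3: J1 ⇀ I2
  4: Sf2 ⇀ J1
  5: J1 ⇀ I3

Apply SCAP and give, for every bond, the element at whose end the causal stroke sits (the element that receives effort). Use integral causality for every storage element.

#1 stroke→Sf1  (Sf1 (Sf) sets flow on bond)
#4 stroke→Sf2  (Sf2 (Sf) sets flow on bond)
#0 stroke→I1  (prefer integral on I1)
#2 stroke→J1  (C1 outputs effort q/C1)
#3 stroke→I2  (common-e at J1 fixed by 2)
#5 stroke→I3  (J1 effort already set via bond 2)

b0 stroke→I1
b1 stroke→Sf1
b2 stroke→J1
b3 stroke→I2
b4 stroke→Sf2
b5 stroke→I3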